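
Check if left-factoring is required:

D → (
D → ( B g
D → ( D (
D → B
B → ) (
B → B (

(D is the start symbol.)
Left-factoring is needed when two productions for the same non-terminal
share a common prefix on the right-hand side.

Productions for D:
  D → (
  D → ( B g
  D → ( D (
  D → B
Productions for B:
  B → ) (
  B → B (

Found common prefix '(' in productions for D

Answer: Yes, D has productions with common prefix '('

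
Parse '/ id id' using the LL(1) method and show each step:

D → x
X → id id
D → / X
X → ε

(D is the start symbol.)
Stack is shown with the top on the left.

Stack    Input      Action
--------------------------
D $      / id id $  output D → / X
/ X $    / id id $  match '/'
X $      id id $    output X → id id
id id $  id id $    match 'id'
id $     id $       match 'id'
$        $          accept

The string is accepted.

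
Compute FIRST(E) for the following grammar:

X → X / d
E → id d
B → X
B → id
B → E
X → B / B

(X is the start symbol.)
To compute FIRST(E), examine every production with E on the left-hand side, reading each right-hand side left to right until a non-nullable symbol is reached.

From E → id d:
  - id is a terminal: add 'id' and stop

Collecting: FIRST(E) = { 'id' }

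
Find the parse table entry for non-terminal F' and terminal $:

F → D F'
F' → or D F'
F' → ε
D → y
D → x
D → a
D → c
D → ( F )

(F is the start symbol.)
To find M[F', $], we find productions for F' where $ is in the predict set (PREDICT(N → α) = (FIRST(α) \ {ε}) ∪ (FOLLOW(N) if α ⇒* ε)).

Relevant sets:
  FOLLOW(F') = { $, ')' }

F' → or D F': PREDICT = { 'or' }
F' → ε: PREDICT = { $, ')' }
  $ is in predict set, so this production goes in M[F', $]

M[F', $] = F' → ε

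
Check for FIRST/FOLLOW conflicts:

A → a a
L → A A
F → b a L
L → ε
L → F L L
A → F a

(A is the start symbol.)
Nullable non-terminals: L.
FIRST sets used below: FIRST(A) = { 'a', 'b' }, FIRST(F) = { 'b' }

L: nullable alternative(s) L → ε; FOLLOW(L) = { 'a', 'b' }
  L → A A: FIRST \ {ε} = { 'a', 'b' } — overlaps FOLLOW(L) on { 'a', 'b' }: CONFLICT
  L → ε: FIRST \ {ε} = { } — this is the only nullable alternative, skip
  L → F L L: FIRST \ {ε} = { 'b' } — overlaps FOLLOW(L) on { 'b' }: CONFLICT

A, F have no nullable alternative, so no FIRST/FOLLOW check is needed there.

So the grammar has 2 FIRST/FOLLOW conflicts (marked CONFLICT above).

Answer: Yes. L → A A with FOLLOW(L) on { 'a', 'b' }; L → F L L with FOLLOW(L) on { 'b' }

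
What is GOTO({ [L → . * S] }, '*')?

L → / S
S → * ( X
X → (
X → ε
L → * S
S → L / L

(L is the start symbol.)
GOTO(I, '*') = CLOSURE({ [A → αX.β] : [A → α.Xβ] ∈ I, X = '*' })

Items with dot before '*', with the dot advanced:
  [L → . * S] → [L → * . S]
Closure of the advanced items:
  [L → * . S] has the dot before S: add [S → . * ( X], [S → . L / L]
  [S → . L / L] has the dot before L: add [L → . / S], [L → . * S]

GOTO = { [L → * . S], [L → . * S], [L → . / S], [S → . * ( X], [S → . L / L] }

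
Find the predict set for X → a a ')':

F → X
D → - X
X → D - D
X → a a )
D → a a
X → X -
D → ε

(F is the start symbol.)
{ 'a' }

PREDICT(X → a a ')') = (FIRST(RHS) \ {ε}) ∪ (FOLLOW(X) if ε ∈ FIRST(RHS), i.e. RHS ⇒* ε)
FIRST(a a ')') = { 'a' }
ε ∉ FIRST(a a ')'), so FOLLOW(X) is not added.
PREDICT(X → a a ')') = { 'a' }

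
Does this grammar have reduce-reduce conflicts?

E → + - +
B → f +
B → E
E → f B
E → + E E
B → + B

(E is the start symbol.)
A reduce-reduce conflict occurs when an LR(0) state has two complete items [A → α .] and [B → β .] — both call for a reduction, and with no lookahead the parser cannot choose between them.

Augment with E' → E and build the canonical LR(0) collection (I0 = CLOSURE({[E' → . E]}), then GOTO on every symbol after a dot until no new states appear). It has 15 states:
  I0: { [E → . + - +], [E → . + E E], [E → . f B], [E' → . E] }  — shift
  I1: { [E → + . - +], [E → + . E E], [E → . + - +], [E → . + E E], [E → . f B] }  — shift
  I2: { [E' → E .] }  — accept
  I3: { [B → . + B], [B → . E], [B → . f +], [E → . + - +], [E → . + E E], [E → . f B], [E → f . B] }  — shift
  I4: { [B → + . B], [B → . + B], [B → . E], [B → . f +], [E → + . - +], [E → + . E E], [E → . + - +], [E → . + E E], [E → . f B] }  — shift
  I5: { [E → f B .] }  — reduce
  I6: { [B → E .] }  — reduce
  I7: { [B → . + B], [B → . E], [B → . f +], [B → f . +], [E → . + - +], [E → . + E E], [E → . f B], [E → f . B] }  — shift
  I8: { [B → + . B], [B → . + B], [B → . E], [B → . f +], [B → f + .], [E → + . - +], [E → + . E E], [E → . + - +], [E → . + E E], [E → . f B] }  — shift, reduce
  I9: { [E → + - . +] }  — shift
  I10: { [B → + B .] }  — reduce
  I11: { [B → E .], [E → + E . E], [E → . + - +], [E → . + E E], [E → . f B] }  — shift, reduce
  I12: { [E → + E E .] }  — reduce
  I13: { [E → + - + .] }  — reduce
  I14: { [E → + E . E], [E → . + - +], [E → . + E E], [E → . f B] }  — shift

No state contains more than one complete item.

Answer: No reduce-reduce conflicts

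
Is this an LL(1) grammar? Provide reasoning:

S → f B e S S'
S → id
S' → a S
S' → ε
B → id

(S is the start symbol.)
No. Predict set conflict for S': { 'a' }

Relevant sets:
  FOLLOW(S') = { $, 'a' }

For S:
  PREDICT(S → f B e S S') = { 'f' }
  PREDICT(S → id) = { 'id' }
For S':
  PREDICT(S' → a S) = { 'a' }
  PREDICT(S' → ε) = { $, 'a' }
B has a single production, so nothing to check there.

Conflict found: Predict set conflict for S': { 'a' }
The grammar is NOT LL(1).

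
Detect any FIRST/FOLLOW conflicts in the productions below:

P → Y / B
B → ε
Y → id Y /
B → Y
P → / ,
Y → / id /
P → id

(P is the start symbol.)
No FIRST/FOLLOW conflicts.

A FIRST/FOLLOW conflict occurs when a non-terminal N has a nullable alternative N → β (β ⇒* ε) and another alternative N → α with FIRST(α) ∩ FOLLOW(N) ≠ ∅: on such a lookahead the parser cannot decide between expanding α and letting N vanish via β.

Nullable non-terminals: B.
FIRST sets used below: FIRST(Y) = { '/', 'id' }

B: nullable alternative(s) B → ε; FOLLOW(B) = { $ }
  B → ε: FIRST \ {ε} = { } — this is the only nullable alternative, skip
  B → Y: FIRST \ {ε} = { '/', 'id' } — disjoint from FOLLOW(B)

P, Y have no nullable alternative, so no FIRST/FOLLOW check is needed there.

No FIRST/FOLLOW conflicts found.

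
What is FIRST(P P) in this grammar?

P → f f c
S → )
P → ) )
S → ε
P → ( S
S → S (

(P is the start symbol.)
{ '(', ')', 'f' }

FIRST sets of the non-terminals involved (from the grammar, by fixed-point iteration):
  FIRST(P) = { '(', ')', 'f' }

To compute FIRST(P P), process the symbols left to right:
Symbol P is a non-terminal. Add FIRST(P) \ {ε} = { '(', ')', 'f' }
P is not nullable (ε ∉ FIRST(P)), so stop here.
FIRST(P P) = { '(', ')', 'f' }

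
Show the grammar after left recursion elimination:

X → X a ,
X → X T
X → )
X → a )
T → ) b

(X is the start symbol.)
X → ) X'
X → a ) X'
X' → a , X'
X' → T X'
X' → ε
T → ) b

X is directly left-recursive. The standard transformation for
  A → A α₁ | ... | A α_m | β₁ | ... | β_n
is
  A  → β₁ A' | ... | β_n A'
  A' → α₁ A' | ... | α_m A' | ε

X → ) becomes X → ) X'
X → a ) becomes X → a ) X'
X → X a , becomes X' → a , X'
X → X T becomes X' → T X'
Add X' → ε

Productions for other non-terminals are unchanged:
  T → ) b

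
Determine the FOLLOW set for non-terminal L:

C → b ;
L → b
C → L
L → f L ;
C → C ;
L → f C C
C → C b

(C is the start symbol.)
In C → L: L is at the end, add FOLLOW(C)
In L → f L ;: L is followed by ';', add FIRST(';') \ {ε} = { ';' }

The FOLLOW sets referred to above (computed the same way, to a fixed point):
  FOLLOW(C) = { $, ';', 'b', 'f' }

Taking the union: FOLLOW(L) = { $, ';', 'b', 'f' }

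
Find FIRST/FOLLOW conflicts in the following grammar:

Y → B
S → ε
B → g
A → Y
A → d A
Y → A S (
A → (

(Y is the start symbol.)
A FIRST/FOLLOW conflict occurs when a non-terminal N has a nullable alternative N → β (β ⇒* ε) and another alternative N → α with FIRST(α) ∩ FOLLOW(N) ≠ ∅: on such a lookahead the parser cannot decide between expanding α and letting N vanish via β.

Nullable non-terminals: S.
S has a nullable alternative but only one production, so nothing to check.

A, B, Y have no nullable alternative, so no FIRST/FOLLOW check is needed there.

No FIRST/FOLLOW conflicts found.

Answer: No FIRST/FOLLOW conflicts.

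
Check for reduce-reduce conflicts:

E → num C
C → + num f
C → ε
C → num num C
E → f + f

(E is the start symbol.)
Augment with E' → E and build the canonical LR(0) collection (I0 = CLOSURE({[E' → . E]}), then GOTO on every symbol after a dot until no new states appear). It has 13 states:
  I0: { [E → . f + f], [E → . num C], [E' → . E] }  — shift
  I1: { [E' → E .] }  — accept
  I2: { [E → f . + f] }  — shift
  I3: { [C → . + num f], [C → . num num C], [C → .], [E → num . C] }  — shift, reduce
  I4: { [C → + . num f] }  — shift
  I5: { [E → num C .] }  — reduce
  I6: { [C → num . num C] }  — shift
  I7: { [C → . + num f], [C → . num num C], [C → .], [C → num num . C] }  — shift, reduce
  I8: { [C → num num C .] }  — reduce
  I9: { [C → + num . f] }  — shift
  I10: { [C → + num f .] }  — reduce
  I11: { [E → f + . f] }  — shift
  I12: { [E → f + f .] }  — reduce

No state contains more than one complete item.

Answer: No reduce-reduce conflicts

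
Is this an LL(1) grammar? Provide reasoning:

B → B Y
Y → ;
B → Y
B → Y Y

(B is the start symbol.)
No. Predict set conflict for B: { ';' }

A grammar is LL(1) if for each non-terminal N with multiple productions, the predict sets of those productions are pairwise disjoint, where PREDICT(N → α) = (FIRST(α) \ {ε}) ∪ (FOLLOW(N) if α ⇒* ε).

Relevant sets:
  FIRST(B) = { ';' }
  FIRST(Y) = { ';' }

For B:
  PREDICT(B → B Y) = { ';' }
  PREDICT(B → Y) = { ';' }
  PREDICT(B → Y Y) = { ';' }
Y has a single production, so nothing to check there.

Conflict found: Predict set conflict for B: { ';' }
The grammar is NOT LL(1).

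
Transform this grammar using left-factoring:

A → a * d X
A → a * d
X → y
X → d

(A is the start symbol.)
Left-factoring transforms A → αβ₁ | αβ₂ into A → αA' and A' → β₁ | β₂
(α is the longest common prefix among the alternatives). Repeat until
no nonterminal has two alternatives with a common prefix.

Round 1: A has alternatives sharing prefix 'a * d'. Introduce A': A → a * d A'
  Add: A' → X
  Add: A' → ε

No remaining common prefixes — done.

Resulting grammar:
A → a * d A'
A' → X
A' → ε
X → y
X → d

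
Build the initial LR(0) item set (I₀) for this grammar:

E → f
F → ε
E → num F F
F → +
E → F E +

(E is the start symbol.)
{ [E → . F E +], [E → . f], [E → . num F F], [E' → . E], [F → . +], [F → .] }

First, augment the grammar with E' → E
I₀ = CLOSURE({ [E' → . E] }):
  [E' → . E] has the dot before E: add [E → . f], [E → . num F F], [E → . F E +]
  [E → . F E +] has the dot before F: add [F → .], [F → . +]
No further items can be added.

I₀ = { [E → . F E +], [E → . f], [E → . num F F], [E' → . E], [F → . +], [F → .] }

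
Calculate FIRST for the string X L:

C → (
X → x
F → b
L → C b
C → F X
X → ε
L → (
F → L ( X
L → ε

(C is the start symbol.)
FIRST sets of the non-terminals involved (from the grammar, by fixed-point iteration):
  FIRST(X) = { 'x', ε }
  FIRST(L) = { '(', 'b', ε }

To compute FIRST(X L), process the symbols left to right:
Symbol X is a non-terminal. Add FIRST(X) \ {ε} = { 'x' }
X is nullable (ε ∈ FIRST(X)), continue to the next symbol.
Symbol L is a non-terminal. Add FIRST(L) \ {ε} = { '(', 'b' }
L is nullable (ε ∈ FIRST(L)), continue to the next symbol.
All symbols are nullable, so ε is in the result.
FIRST(X L) = { '(', 'b', 'x', ε }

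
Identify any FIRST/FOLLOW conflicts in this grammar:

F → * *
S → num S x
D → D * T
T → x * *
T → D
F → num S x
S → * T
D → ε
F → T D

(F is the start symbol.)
Yes. D → D '*' T with FOLLOW(D) on { '*' }; T → x '*' '*' with FOLLOW(T) on { 'x' }

Nullable non-terminals: D, F, T.
FIRST sets used below: FIRST(D) = { '*', ε }, FIRST(T) = { '*', 'x', ε }

D: nullable alternative(s) D → ε; FOLLOW(D) = { $, '*', 'x' }
  D → D * T: FIRST \ {ε} = { '*' } — overlaps FOLLOW(D) on { '*' }: CONFLICT
  D → ε: FIRST \ {ε} = { } — this is the only nullable alternative, skip

F: nullable alternative(s) F → T D; FOLLOW(F) = { $ }
  F → * *: FIRST \ {ε} = { '*' } — disjoint from FOLLOW(F)
  F → num S x: FIRST \ {ε} = { 'num' } — disjoint from FOLLOW(F)
  F → T D: FIRST \ {ε} = { '*', 'x' } — this is the only nullable alternative, skip

T: nullable alternative(s) T → D; FOLLOW(T) = { $, '*', 'x' }
  T → x * *: FIRST \ {ε} = { 'x' } — overlaps FOLLOW(T) on { 'x' }: CONFLICT
  T → D: FIRST \ {ε} = { '*' } — this is the only nullable alternative, skip

S has no nullable alternative, so no FIRST/FOLLOW check is needed there.

So the grammar has 2 FIRST/FOLLOW conflicts (marked CONFLICT above).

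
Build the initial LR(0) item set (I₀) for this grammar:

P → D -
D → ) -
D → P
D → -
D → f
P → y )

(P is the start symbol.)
First, augment the grammar with P' → P
I₀ = CLOSURE({ [P' → . P] }):
  [P' → . P] has the dot before P: add [P → . D -], [P → . y )]
  [P → . D -] has the dot before D: add [D → . ) -], [D → . P], [D → . -], [D → . f]
No further items can be added.

I₀ = { [D → . ) -], [D → . -], [D → . P], [D → . f], [P → . D -], [P → . y )], [P' → . P] }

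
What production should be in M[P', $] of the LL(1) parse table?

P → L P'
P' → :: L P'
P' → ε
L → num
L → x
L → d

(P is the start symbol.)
To find M[P', $], we find productions for P' where $ is in the predict set (PREDICT(N → α) = (FIRST(α) \ {ε}) ∪ (FOLLOW(N) if α ⇒* ε)).

Relevant sets:
  FOLLOW(P') = { $ }

P' → :: L P': PREDICT = { '::' }
P' → ε: PREDICT = { $ }
  $ is in predict set, so this production goes in M[P', $]

M[P', $] = P' → ε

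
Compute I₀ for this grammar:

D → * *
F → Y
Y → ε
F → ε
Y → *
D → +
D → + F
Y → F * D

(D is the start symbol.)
{ [D → . * *], [D → . + F], [D → . +], [D' → . D] }

First, augment the grammar with D' → D
I₀ = CLOSURE({ [D' → . D] }):
  [D' → . D] has the dot before D: add [D → . * *], [D → . +], [D → . + F]
No further items can be added.

I₀ = { [D → . * *], [D → . + F], [D → . +], [D' → . D] }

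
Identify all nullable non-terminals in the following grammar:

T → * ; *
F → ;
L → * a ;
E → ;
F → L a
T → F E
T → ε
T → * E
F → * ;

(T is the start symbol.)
A non-terminal is nullable if it can derive ε (the empty string): either it has an ε-production, or it has a production whose right-hand side consists entirely of nullable non-terminals.

ε-productions: T → ε
So T is immediately nullable.
No further non-terminal can be added: every production for the remaining non-terminals contains a terminal or a non-nullable non-terminal.
Nullable = { 'T' }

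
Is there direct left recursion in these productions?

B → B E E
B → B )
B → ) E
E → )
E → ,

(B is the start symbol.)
Direct left recursion occurs when N → N α for some non-terminal N (the right-hand side begins with the left-hand side itself).

B → B E E: LEFT RECURSIVE (starts with B)
B → B ): LEFT RECURSIVE (starts with B)
B → ) E: starts with ')'
E → ): starts with ')'
E → ,: starts with ','

The grammar has direct left recursion on: B.

Answer: Yes, B is left-recursive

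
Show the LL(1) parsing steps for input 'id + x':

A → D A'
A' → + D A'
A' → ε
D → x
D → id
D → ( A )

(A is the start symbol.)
LL(1) parsing maintains a stack (initially the start symbol over $) and the input. At each step: if the stack top is a terminal, match it against the current input token; if it is a non-terminal N, replace it with the RHS of M[N, lookahead] (the unique production whose predict set contains the lookahead).

Stack is shown with the top on the left.

Stack     Input     Action
--------------------------
A $       id + x $  output A → D A'
D A' $    id + x $  output D → id
id A' $   id + x $  match 'id'
A' $      + x $     output A' → + D A'
+ D A' $  + x $     match '+'
D A' $    x $       output D → x
x A' $    x $       match 'x'
A' $      $         output A' → ε
$         $         accept

The string is accepted.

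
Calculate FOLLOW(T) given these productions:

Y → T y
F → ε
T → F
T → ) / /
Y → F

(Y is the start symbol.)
{ 'y' }

In Y → T y: T is followed by y, add FIRST(y) \ {ε} = { 'y' }

Taking the union: FOLLOW(T) = { 'y' }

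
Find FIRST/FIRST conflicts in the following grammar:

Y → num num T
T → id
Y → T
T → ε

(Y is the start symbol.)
No FIRST/FIRST conflicts.

FIRST sets of the non-terminals at (or reachable through a nullable prefix from) the front of some alternative:
  FIRST(T) = { 'id', ε }

Productions for Y:
  Y → num num T: FIRST = { 'num' }
  Y → T: FIRST = { 'id', ε }
Productions for T:
  T → id: FIRST = { 'id' }
  T → ε: FIRST = { ε }

All alternatives of each non-terminal have pairwise disjoint FIRST sets.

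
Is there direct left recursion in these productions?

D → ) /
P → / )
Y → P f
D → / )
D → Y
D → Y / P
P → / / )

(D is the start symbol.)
Direct left recursion occurs when N → N α for some non-terminal N (the right-hand side begins with the left-hand side itself).

D → ) /: starts with ')'
P → / ): starts with '/'
Y → P f: starts with P
D → / ): starts with '/'
D → Y: starts with Y
D → Y / P: starts with Y
P → / / ): starts with '/'

No direct left recursion found.

Answer: No direct left recursion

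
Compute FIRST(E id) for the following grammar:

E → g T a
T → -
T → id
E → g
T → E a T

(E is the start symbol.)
FIRST sets of the non-terminals involved (from the grammar, by fixed-point iteration):
  FIRST(E) = { 'g' }

To compute FIRST(E id), process the symbols left to right:
Symbol E is a non-terminal. Add FIRST(E) \ {ε} = { 'g' }
E is not nullable (ε ∉ FIRST(E)), so stop here.
FIRST(E id) = { 'g' }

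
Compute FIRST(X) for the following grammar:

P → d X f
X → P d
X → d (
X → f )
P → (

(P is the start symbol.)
{ '(', 'd', 'f' }

To compute FIRST(X), examine every production with X on the left-hand side, reading each right-hand side left to right until a non-nullable symbol is reached.

FIRST sets of the other non-terminals involved (by the same procedure, iterated to a fixed point):
  FIRST(P) = { '(', 'd' }

From X → P d:
  - P is a non-terminal: add FIRST(P) \ {ε} = { '(', 'd' }
    P is not nullable, so stop
From X → d (:
  - d is a terminal: add 'd' and stop
From X → f ):
  - f is a terminal: add 'f' and stop

Collecting: FIRST(X) = { '(', 'd', 'f' }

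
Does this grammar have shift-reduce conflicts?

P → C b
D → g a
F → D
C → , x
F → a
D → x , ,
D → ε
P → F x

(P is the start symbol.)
A shift-reduce conflict occurs when an LR(0) state has both:
  - a complete (reduce) item [A → α .] (dot at the end), and
  - a shift item [B → β . c γ] (dot before a terminal).

Augment with P' → P and build the canonical LR(0) collection (I0 = CLOSURE({[P' → . P]}), then GOTO on every symbol after a dot until no new states appear). It has 15 states:
  I0: { [C → . , x], [D → . g a], [D → . x , ,], [D → .], [F → . D], [F → . a], [P → . C b], [P → . F x], [P' → . P] }  — shift, reduce
  I1: { [C → , . x] }  — shift
  I2: { [P → C . b] }  — shift
  I3: { [F → D .] }  — reduce
  I4: { [P → F . x] }  — shift
  I5: { [P' → P .] }  — accept
  I6: { [F → a .] }  — reduce
  I7: { [D → g . a] }  — shift
  I8: { [D → x . , ,] }  — shift
  I9: { [D → x , . ,] }  — shift
  I10: { [D → x , , .] }  — reduce
  I11: { [D → g a .] }  — reduce
  I12: { [P → F x .] }  — reduce
  I13: { [P → C b .] }  — reduce
  I14: { [C → , x .] }  — reduce

I0 contains reduce item [D → .] and shift items [C → . , x], [D → . g a], [D → . x , ,], [F → . a] — shift-reduce conflict.

Answer: Yes — I0: [D → .] vs [C → . , x]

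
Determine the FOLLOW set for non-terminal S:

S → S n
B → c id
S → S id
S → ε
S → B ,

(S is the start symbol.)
S is the start symbol, so $ ∈ FOLLOW(S).
In S → S n: S is followed by n, add FIRST(n) \ {ε} = { 'n' }
In S → S id: S is followed by id, add FIRST(id) \ {ε} = { 'id' }

Taking the union: FOLLOW(S) = { $, 'id', 'n' }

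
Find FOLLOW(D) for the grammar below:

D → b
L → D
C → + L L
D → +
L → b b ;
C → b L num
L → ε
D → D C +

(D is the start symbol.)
{ $, '+', 'b', 'num' }

To compute FOLLOW(D), find every occurrence of D on a right-hand side N → α D β: add FIRST(β) \ {ε}, and if β is empty or nullable also add FOLLOW(N). Iterate to a fixed point.

D is the start symbol, so $ ∈ FOLLOW(D).
In L → D: D is at the end, add FOLLOW(L)
In D → D C +: D is followed by C '+', add FIRST(C '+') \ {ε} = { '+', 'b' }

The FOLLOW sets referred to above (computed the same way, to a fixed point):
  FOLLOW(L) = { '+', 'b', 'num' }

Taking the union: FOLLOW(D) = { $, '+', 'b', 'num' }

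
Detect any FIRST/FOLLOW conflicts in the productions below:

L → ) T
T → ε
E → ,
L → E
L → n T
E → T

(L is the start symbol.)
A FIRST/FOLLOW conflict occurs when a non-terminal N has a nullable alternative N → β (β ⇒* ε) and another alternative N → α with FIRST(α) ∩ FOLLOW(N) ≠ ∅: on such a lookahead the parser cannot decide between expanding α and letting N vanish via β.

Nullable non-terminals: E, L, T.
FIRST sets used below: FIRST(T) = { ε }, FIRST(E) = { ',', ε }

E: nullable alternative(s) E → T; FOLLOW(E) = { $ }
  E → ,: FIRST \ {ε} = { ',' } — disjoint from FOLLOW(E)
  E → T: FIRST \ {ε} = { } — this is the only nullable alternative, skip

L: nullable alternative(s) L → E; FOLLOW(L) = { $ }
  L → ) T: FIRST \ {ε} = { ')' } — disjoint from FOLLOW(L)
  L → E: FIRST \ {ε} = { ',' } — this is the only nullable alternative, skip
  L → n T: FIRST \ {ε} = { 'n' } — disjoint from FOLLOW(L)
T has a nullable alternative but only one production, so nothing to check.

No FIRST/FOLLOW conflicts found.

Answer: No FIRST/FOLLOW conflicts.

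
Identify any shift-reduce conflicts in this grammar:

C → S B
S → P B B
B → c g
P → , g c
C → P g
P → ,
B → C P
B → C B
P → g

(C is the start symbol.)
Yes — I1: [P → , .] vs [P → , . g c]; I11: [B → C P .] vs [B → . c g]

Augment with C' → C and build the canonical LR(0) collection (I0 = CLOSURE({[C' → . C]}), then GOTO on every symbol after a dot until no new states appear). It has 17 states:
  I0: { [C → . P g], [C → . S B], [C' → . C], [P → . , g c], [P → . ,], [P → . g], [S → . P B B] }  — shift
  I1: { [P → , . g c], [P → , .] }  — shift, reduce
  I2: { [C' → C .] }  — accept
  I3: { [B → . C B], [B → . C P], [B → . c g], [C → . P g], [C → . S B], [C → P . g], [P → . , g c], [P → . ,], [P → . g], [S → . P B B], [S → P . B B] }  — shift
  I4: { [B → . C B], [B → . C P], [B → . c g], [C → . P g], [C → . S B], [C → S . B], [P → . , g c], [P → . ,], [P → . g], [S → . P B B] }  — shift
  I5: { [P → g .] }  — reduce
  I6: { [C → S B .] }  — reduce
  I7: { [B → . C B], [B → . C P], [B → . c g], [B → C . B], [B → C . P], [C → . P g], [C → . S B], [P → . , g c], [P → . ,], [P → . g], [S → . P B B] }  — shift
  I8: { [B → c . g] }  — shift
  I9: { [B → c g .] }  — reduce
  I10: { [B → C B .] }  — reduce
  I11: { [B → . C B], [B → . C P], [B → . c g], [B → C P .], [C → . P g], [C → . S B], [C → P . g], [P → . , g c], [P → . ,], [P → . g], [S → . P B B], [S → P . B B] }  — shift, reduce
  I12: { [B → . C B], [B → . C P], [B → . c g], [C → . P g], [C → . S B], [P → . , g c], [P → . ,], [P → . g], [S → . P B B], [S → P B . B] }  — shift
  I13: { [C → P g .], [P → g .] }  — 2 reduces
  I14: { [S → P B B .] }  — reduce
  I15: { [P → , g . c] }  — shift
  I16: { [P → , g c .] }  — reduce

I1 contains reduce item [P → , .] and shift item [P → , . g c] — shift-reduce conflict.
I11 contains reduce item [B → C P .] and shift items [B → . c g], [C → P . g], [P → . ,], [P → . , g c], [P → . g] — shift-reduce conflict.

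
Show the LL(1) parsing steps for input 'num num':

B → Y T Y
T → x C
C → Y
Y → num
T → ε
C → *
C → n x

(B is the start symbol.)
LL(1) parsing maintains a stack (initially the start symbol over $) and the input. At each step: if the stack top is a terminal, match it against the current input token; if it is a non-terminal N, replace it with the RHS of M[N, lookahead] (the unique production whose predict set contains the lookahead).

Stack is shown with the top on the left.

Stack      Input      Action
----------------------------
B $        num num $  output B → Y T Y
Y T Y $    num num $  output Y → num
num T Y $  num num $  match 'num'
T Y $      num $      output T → ε
Y $        num $      output Y → num
num $      num $      match 'num'
$          $          accept

The string is accepted.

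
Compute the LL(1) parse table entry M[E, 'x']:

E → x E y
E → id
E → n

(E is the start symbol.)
E → x E y

To find M[E, 'x'], we find productions for E where 'x' is in the predict set (PREDICT(N → α) = (FIRST(α) \ {ε}) ∪ (FOLLOW(N) if α ⇒* ε)).

E → x E y: PREDICT = { 'x' }
  'x' is in predict set, so this production goes in M[E, 'x']
E → id: PREDICT = { 'id' }
E → n: PREDICT = { 'n' }

M[E, 'x'] = E → x E y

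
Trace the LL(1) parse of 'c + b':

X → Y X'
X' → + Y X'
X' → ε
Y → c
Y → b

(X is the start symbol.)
Stack is shown with the top on the left.

Stack     Input    Action
-------------------------
X $       c + b $  output X → Y X'
Y X' $    c + b $  output Y → c
c X' $    c + b $  match 'c'
X' $      + b $    output X' → + Y X'
+ Y X' $  + b $    match '+'
Y X' $    b $      output Y → b
b X' $    b $      match 'b'
X' $      $        output X' → ε
$         $        accept

The string is accepted.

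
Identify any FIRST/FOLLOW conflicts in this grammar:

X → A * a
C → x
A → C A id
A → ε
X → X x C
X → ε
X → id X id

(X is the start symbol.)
Yes. X → A '*' a with FOLLOW(X) on { 'x' }; X → X x C with FOLLOW(X) on { 'id', 'x' }; X → id X id with FOLLOW(X) on { 'id' }

A FIRST/FOLLOW conflict occurs when a non-terminal N has a nullable alternative N → β (β ⇒* ε) and another alternative N → α with FIRST(α) ∩ FOLLOW(N) ≠ ∅: on such a lookahead the parser cannot decide between expanding α and letting N vanish via β.

Nullable non-terminals: A, X.
FIRST sets used below: FIRST(C) = { 'x' }, FIRST(A) = { 'x', ε }, FIRST(X) = { '*', 'id', 'x', ε }

A: nullable alternative(s) A → ε; FOLLOW(A) = { '*', 'id' }
  A → C A id: FIRST \ {ε} = { 'x' } — disjoint from FOLLOW(A)
  A → ε: FIRST \ {ε} = { } — this is the only nullable alternative, skip

X: nullable alternative(s) X → ε; FOLLOW(X) = { $, 'id', 'x' }
  X → A * a: FIRST \ {ε} = { '*', 'x' } — overlaps FOLLOW(X) on { 'x' }: CONFLICT
  X → X x C: FIRST \ {ε} = { '*', 'id', 'x' } — overlaps FOLLOW(X) on { 'id', 'x' }: CONFLICT
  X → ε: FIRST \ {ε} = { } — this is the only nullable alternative, skip
  X → id X id: FIRST \ {ε} = { 'id' } — overlaps FOLLOW(X) on { 'id' }: CONFLICT

C has no nullable alternative, so no FIRST/FOLLOW check is needed there.

So the grammar has 3 FIRST/FOLLOW conflicts (marked CONFLICT above).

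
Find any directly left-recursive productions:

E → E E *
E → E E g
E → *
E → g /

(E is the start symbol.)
Yes, E is left-recursive

Direct left recursion occurs when N → N α for some non-terminal N (the right-hand side begins with the left-hand side itself).

E → E E *: LEFT RECURSIVE (starts with E)
E → E E g: LEFT RECURSIVE (starts with E)
E → *: starts with '*'
E → g /: starts with g

The grammar has direct left recursion on: E.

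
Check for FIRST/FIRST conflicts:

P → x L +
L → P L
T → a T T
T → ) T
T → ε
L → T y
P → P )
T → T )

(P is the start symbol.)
FIRST sets of the non-terminals at (or reachable through a nullable prefix from) the front of some alternative:
  FIRST(P) = { 'x' }
  FIRST(T) = { ')', 'a', ε }

Productions for P:
  P → x L +: FIRST = { 'x' }
  P → P ): FIRST = { 'x' }
Productions for L:
  L → P L: FIRST = { 'x' }
  L → T y: FIRST = { ')', 'a', 'y' }
Productions for T:
  T → a T T: FIRST = { 'a' }
  T → ) T: FIRST = { ')' }
  T → ε: FIRST = { ε }
  T → T ): FIRST = { ')', 'a' }

Conflict for P: P → x L + and P → P )
  Overlap: { 'x' }
Conflict for T: T → a T T and T → T )
  Overlap: { 'a' }
Conflict for T: T → ) T and T → T )
  Overlap: { ')' }

Answer: Yes. P → x L '+' / P → P ')' on { 'x' }; T → a T T / T → T ')' on { 'a' }; T → ')' T / T → T ')' on { ')' }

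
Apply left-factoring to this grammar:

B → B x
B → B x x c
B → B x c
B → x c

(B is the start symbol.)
B → B x B'
B' → ε
B' → x c
B' → c
B → x c

Left-factoring transforms A → αβ₁ | αβ₂ into A → αA' and A' → β₁ | β₂
(α is the longest common prefix among the alternatives). Repeat until
no nonterminal has two alternatives with a common prefix.

Round 1: B has alternatives sharing prefix 'B x'. Introduce B': B → B x B'
  Add: B' → ε
  Add: B' → x c
  Add: B' → c

No remaining common prefixes — done.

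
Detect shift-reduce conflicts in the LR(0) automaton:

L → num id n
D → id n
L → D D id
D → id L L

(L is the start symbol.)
No shift-reduce conflicts

Augment with L' → L and build the canonical LR(0) collection (I0 = CLOSURE({[L' → . L]}), then GOTO on every symbol after a dot until no new states appear). It has 12 states:
  I0: { [D → . id L L], [D → . id n], [L → . D D id], [L → . num id n], [L' → . L] }  — shift
  I1: { [D → . id L L], [D → . id n], [L → D . D id] }  — shift
  I2: { [L' → L .] }  — accept
  I3: { [D → . id L L], [D → . id n], [D → id . L L], [D → id . n], [L → . D D id], [L → . num id n] }  — shift
  I4: { [L → num . id n] }  — shift
  I5: { [L → num id . n] }  — shift
  I6: { [L → num id n .] }  — reduce
  I7: { [D → . id L L], [D → . id n], [D → id L . L], [L → . D D id], [L → . num id n] }  — shift
  I8: { [D → id n .] }  — reduce
  I9: { [D → id L L .] }  — reduce
  I10: { [L → D D . id] }  — shift
  I11: { [L → D D id .] }  — reduce

No state contains both a complete item and a shift item.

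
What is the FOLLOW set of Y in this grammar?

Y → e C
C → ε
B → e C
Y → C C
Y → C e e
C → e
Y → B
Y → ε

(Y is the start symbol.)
To compute FOLLOW(Y), find every occurrence of Y on a right-hand side N → α Y β: add FIRST(β) \ {ε}, and if β is empty or nullable also add FOLLOW(N). Iterate to a fixed point.

Y is the start symbol, so $ ∈ FOLLOW(Y).
Y does not occur on any right-hand side.

Taking the union: FOLLOW(Y) = { $ }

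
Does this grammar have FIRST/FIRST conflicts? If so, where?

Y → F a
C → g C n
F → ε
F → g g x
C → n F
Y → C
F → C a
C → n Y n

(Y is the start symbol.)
FIRST sets of the non-terminals at (or reachable through a nullable prefix from) the front of some alternative:
  FIRST(F) = { 'g', 'n', ε }
  FIRST(C) = { 'g', 'n' }

Productions for Y:
  Y → F a: FIRST = { 'a', 'g', 'n' }
  Y → C: FIRST = { 'g', 'n' }
Productions for C:
  C → g C n: FIRST = { 'g' }
  C → n F: FIRST = { 'n' }
  C → n Y n: FIRST = { 'n' }
Productions for F:
  F → ε: FIRST = { ε }
  F → g g x: FIRST = { 'g' }
  F → C a: FIRST = { 'g', 'n' }

Conflict for Y: Y → F a and Y → C
  Overlap: { 'g', 'n' }
Conflict for C: C → n F and C → n Y n
  Overlap: { 'n' }
Conflict for F: F → g g x and F → C a
  Overlap: { 'g' }

Answer: Yes. Y → F a / Y → C on { 'g', 'n' }; C → n F / C → n Y n on { 'n' }; F → g g x / F → C a on { 'g' }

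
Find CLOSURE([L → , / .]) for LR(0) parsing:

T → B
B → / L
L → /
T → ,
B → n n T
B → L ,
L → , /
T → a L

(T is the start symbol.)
Start with: [L → , / .]
The dot is at the end, so nothing is added.

CLOSURE = { [L → , / .] }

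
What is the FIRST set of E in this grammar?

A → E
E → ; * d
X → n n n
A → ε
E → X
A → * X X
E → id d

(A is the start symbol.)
To compute FIRST(E), examine every production with E on the left-hand side, reading each right-hand side left to right until a non-nullable symbol is reached.

FIRST sets of the other non-terminals involved (by the same procedure, iterated to a fixed point):
  FIRST(X) = { 'n' }

From E → ; * d:
  - ';' is a terminal: add ';' and stop
From E → X:
  - X is a non-terminal: add FIRST(X) \ {ε} = { 'n' }
    X is not nullable, so stop
From E → id d:
  - id is a terminal: add 'id' and stop

Collecting: FIRST(E) = { ';', 'id', 'n' }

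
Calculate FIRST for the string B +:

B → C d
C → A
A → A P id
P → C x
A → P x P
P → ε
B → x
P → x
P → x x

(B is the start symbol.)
{ 'x' }

FIRST sets of the non-terminals involved (from the grammar, by fixed-point iteration):
  FIRST(B) = { 'x' }

To compute FIRST(B +), process the symbols left to right:
Symbol B is a non-terminal. Add FIRST(B) \ {ε} = { 'x' }
B is not nullable (ε ∉ FIRST(B)), so stop here.
FIRST(B +) = { 'x' }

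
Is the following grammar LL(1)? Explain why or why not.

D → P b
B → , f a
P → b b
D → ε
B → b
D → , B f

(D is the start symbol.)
Yes, the grammar is LL(1).

Relevant sets:
  FIRST(P) = { 'b' }
  FOLLOW(D) = { $ }

For D:
  PREDICT(D → P b) = { 'b' }
  PREDICT(D → ε) = { $ }
  PREDICT(D → ',' B f) = { ',' }
For B:
  PREDICT(B → ',' f a) = { ',' }
  PREDICT(B → b) = { 'b' }
P has a single production, so nothing to check there.

All predict sets are disjoint. The grammar IS LL(1).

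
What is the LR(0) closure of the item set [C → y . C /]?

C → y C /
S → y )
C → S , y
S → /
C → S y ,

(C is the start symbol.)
To compute CLOSURE, for each item [A → α.Bβ] where B is a non-terminal, add [B → .γ] for all productions B → γ; repeat for the newly added items until nothing changes.

Start with: [C → y . C /]
  [C → y . C /] has the dot before C: add [C → . y C /], [C → . S , y], [C → . S y ,]
  [C → . S , y] has the dot before S: add [S → . y )], [S → . /]
No further items can be added.

CLOSURE = { [C → . S , y], [C → . S y ,], [C → . y C /], [C → y . C /], [S → . /], [S → . y )] }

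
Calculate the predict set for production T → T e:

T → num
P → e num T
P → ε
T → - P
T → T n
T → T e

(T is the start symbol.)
{ '-', 'num' }

PREDICT(T → T e) = (FIRST(RHS) \ {ε}) ∪ (FOLLOW(T) if ε ∈ FIRST(RHS), i.e. RHS ⇒* ε)
FIRST(T) = { '-', 'num' }
FIRST(T e) = { '-', 'num' }
ε ∉ FIRST(T e), so FOLLOW(T) is not added.
PREDICT(T → T e) = { '-', 'num' }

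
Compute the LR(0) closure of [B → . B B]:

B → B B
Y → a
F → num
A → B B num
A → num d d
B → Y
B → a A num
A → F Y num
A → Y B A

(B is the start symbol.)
To compute CLOSURE, for each item [A → α.Bβ] where B is a non-terminal, add [B → .γ] for all productions B → γ; repeat for the newly added items until nothing changes.

Start with: [B → . B B]
  [B → . B B] has the dot before B: add [B → . Y], [B → . a A num]
  [B → . Y] has the dot before Y: add [Y → . a]
No further items can be added.

CLOSURE = { [B → . B B], [B → . Y], [B → . a A num], [Y → . a] }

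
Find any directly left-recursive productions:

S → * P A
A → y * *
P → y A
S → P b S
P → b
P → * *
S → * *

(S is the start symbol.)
No direct left recursion

Direct left recursion occurs when N → N α for some non-terminal N (the right-hand side begins with the left-hand side itself).

S → * P A: starts with '*'
A → y * *: starts with y
P → y A: starts with y
S → P b S: starts with P
P → b: starts with b
P → * *: starts with '*'
S → * *: starts with '*'

No direct left recursion found.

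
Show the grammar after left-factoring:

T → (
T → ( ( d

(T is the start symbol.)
T → ( T'
T' → ε
T' → ( d

Left-factoring transforms A → αβ₁ | αβ₂ into A → αA' and A' → β₁ | β₂
(α is the longest common prefix among the alternatives). Repeat until
no nonterminal has two alternatives with a common prefix.

Round 1: T has alternatives sharing prefix '('. Introduce T': T → ( T'
  Add: T' → ε
  Add: T' → ( d

No remaining common prefixes — done.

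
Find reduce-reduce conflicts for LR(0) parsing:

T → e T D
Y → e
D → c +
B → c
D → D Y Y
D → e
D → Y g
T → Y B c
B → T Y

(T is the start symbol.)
A reduce-reduce conflict occurs when an LR(0) state has two complete items [A → α .] and [B → β .] — both call for a reduction, and with no lookahead the parser cannot choose between them.

Augment with T' → T and build the canonical LR(0) collection (I0 = CLOSURE({[T' → . T]}), then GOTO on every symbol after a dot until no new states appear). It has 19 states:
  I0: { [T → . Y B c], [T → . e T D], [T' → . T], [Y → . e] }  — shift
  I1: { [T' → T .] }  — accept
  I2: { [B → . T Y], [B → . c], [T → . Y B c], [T → . e T D], [T → Y . B c], [Y → . e] }  — shift
  I3: { [T → . Y B c], [T → . e T D], [T → e . T D], [Y → . e], [Y → e .] }  — shift, reduce
  I4: { [D → . D Y Y], [D → . Y g], [D → . c +], [D → . e], [T → e T . D], [Y → . e] }  — shift
  I5: { [D → D . Y Y], [T → e T D .], [Y → . e] }  — shift, reduce
  I6: { [D → Y . g] }  — shift
  I7: { [D → c . +] }  — shift
  I8: { [D → e .], [Y → e .] }  — 2 reduces
  I9: { [D → c + .] }  — reduce
  I10: { [D → Y g .] }  — reduce
  I11: { [D → D Y . Y], [Y → . e] }  — shift
  I12: { [Y → e .] }  — reduce
  I13: { [D → D Y Y .] }  — reduce
  I14: { [T → Y B . c] }  — shift
  I15: { [B → T . Y], [Y → . e] }  — shift
  I16: { [B → c .] }  — reduce
  I17: { [B → T Y .] }  — reduce
  I18: { [T → Y B c .] }  — reduce

I8 contains complete items [D → e .], [Y → e .] — reduce-reduce conflict.

Answer: Yes — I8: [D → e .] vs [Y → e .]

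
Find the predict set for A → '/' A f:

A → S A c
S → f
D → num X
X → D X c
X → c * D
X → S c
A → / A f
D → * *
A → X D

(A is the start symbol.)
PREDICT(A → '/' A f) = (FIRST(RHS) \ {ε}) ∪ (FOLLOW(A) if ε ∈ FIRST(RHS), i.e. RHS ⇒* ε)
FIRST('/' A f) = { '/' }
ε ∉ FIRST('/' A f), so FOLLOW(A) is not added.
PREDICT(A → '/' A f) = { '/' }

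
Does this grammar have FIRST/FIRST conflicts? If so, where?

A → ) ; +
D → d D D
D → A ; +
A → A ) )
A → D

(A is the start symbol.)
Yes. A → ')' ';' '+' / A → A ')' ')' on { ')' }; A → ')' ';' '+' / A → D on { ')' }; A → A ')' ')' / A → D on { ')', 'd' }; D → d D D / D → A ';' '+' on { 'd' }

A FIRST/FIRST conflict occurs when two productions N → α and N → β for the same non-terminal have FIRST(α) ∩ FIRST(β) ≠ ∅ (with ε ∈ FIRST of a nullable right-hand side, so two nullable alternatives also conflict).

FIRST sets of the non-terminals at (or reachable through a nullable prefix from) the front of some alternative:
  FIRST(A) = { ')', 'd' }
  FIRST(D) = { ')', 'd' }

Productions for A:
  A → ) ; +: FIRST = { ')' }
  A → A ) ): FIRST = { ')', 'd' }
  A → D: FIRST = { ')', 'd' }
Productions for D:
  D → d D D: FIRST = { 'd' }
  D → A ; +: FIRST = { ')', 'd' }

Conflict for A: A → ) ; + and A → A ) )
  Overlap: { ')' }
Conflict for A: A → ) ; + and A → D
  Overlap: { ')' }
Conflict for A: A → A ) ) and A → D
  Overlap: { ')', 'd' }
Conflict for D: D → d D D and D → A ; +
  Overlap: { 'd' }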